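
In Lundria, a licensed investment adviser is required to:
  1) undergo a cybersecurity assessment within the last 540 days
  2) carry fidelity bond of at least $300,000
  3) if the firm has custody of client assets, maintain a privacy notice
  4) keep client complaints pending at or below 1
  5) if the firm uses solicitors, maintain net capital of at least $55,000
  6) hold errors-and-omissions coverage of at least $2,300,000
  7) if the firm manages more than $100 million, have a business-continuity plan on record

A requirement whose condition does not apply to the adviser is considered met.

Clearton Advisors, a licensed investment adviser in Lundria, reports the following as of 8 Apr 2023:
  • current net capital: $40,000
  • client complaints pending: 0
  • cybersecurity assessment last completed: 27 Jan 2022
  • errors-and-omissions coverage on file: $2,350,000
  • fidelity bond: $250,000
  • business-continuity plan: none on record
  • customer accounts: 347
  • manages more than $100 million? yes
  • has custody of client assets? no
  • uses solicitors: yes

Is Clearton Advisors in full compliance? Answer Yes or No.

No

1. cybersecurity assessment 436 days ago vs limit 540 → met
2. fidelity bond $250,000 < $300,000 → not met
3. condition 'has custody of client assets' does not hold → requirement n/a → met
4. client complaints pending 0 ≤ 1 → met
5. condition 'uses solicitors' holds; net capital $40,000 < $55,000 → not met
6. errors-and-omissions coverage $2,350,000 ≥ $2,300,000 → met
7. condition 'manages more than $100 million' holds; business-continuity plan absent → not met
Not met: 2, 5, 7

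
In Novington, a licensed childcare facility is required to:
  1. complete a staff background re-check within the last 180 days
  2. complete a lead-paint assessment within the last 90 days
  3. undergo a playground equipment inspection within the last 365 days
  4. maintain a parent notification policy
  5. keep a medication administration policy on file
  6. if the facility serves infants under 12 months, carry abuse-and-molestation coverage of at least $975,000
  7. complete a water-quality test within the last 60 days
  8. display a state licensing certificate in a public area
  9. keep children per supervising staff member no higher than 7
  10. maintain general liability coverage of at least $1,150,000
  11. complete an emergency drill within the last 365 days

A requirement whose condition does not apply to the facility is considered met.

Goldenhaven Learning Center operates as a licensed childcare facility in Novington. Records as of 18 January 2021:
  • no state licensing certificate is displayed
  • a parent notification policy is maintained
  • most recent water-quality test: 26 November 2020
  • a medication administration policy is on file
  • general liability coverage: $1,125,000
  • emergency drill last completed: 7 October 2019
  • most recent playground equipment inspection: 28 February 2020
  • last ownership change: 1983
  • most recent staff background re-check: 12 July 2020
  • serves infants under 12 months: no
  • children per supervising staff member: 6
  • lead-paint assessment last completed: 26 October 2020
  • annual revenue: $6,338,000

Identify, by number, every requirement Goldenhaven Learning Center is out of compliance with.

1. staff background re-check 190 days ago vs limit 180 → not met
2. lead-paint assessment 84 days ago vs limit 90 → met
3. playground equipment inspection 325 days ago vs limit 365 → met
4. parent notification policy present → met
5. medication administration policy present → met
6. condition 'serves infants under 12 months' does not hold → requirement n/a → met
7. water-quality test 53 days ago vs limit 60 → met
8. state licensing certificate absent → not met
9. children per supervising staff member 6 ≤ 7 → met
10. general liability coverage $1,125,000 < $1,150,000 → not met
11. emergency drill 469 days ago vs limit 365 → not met
Not met: 1, 8, 10, 11

1, 8, 10, 11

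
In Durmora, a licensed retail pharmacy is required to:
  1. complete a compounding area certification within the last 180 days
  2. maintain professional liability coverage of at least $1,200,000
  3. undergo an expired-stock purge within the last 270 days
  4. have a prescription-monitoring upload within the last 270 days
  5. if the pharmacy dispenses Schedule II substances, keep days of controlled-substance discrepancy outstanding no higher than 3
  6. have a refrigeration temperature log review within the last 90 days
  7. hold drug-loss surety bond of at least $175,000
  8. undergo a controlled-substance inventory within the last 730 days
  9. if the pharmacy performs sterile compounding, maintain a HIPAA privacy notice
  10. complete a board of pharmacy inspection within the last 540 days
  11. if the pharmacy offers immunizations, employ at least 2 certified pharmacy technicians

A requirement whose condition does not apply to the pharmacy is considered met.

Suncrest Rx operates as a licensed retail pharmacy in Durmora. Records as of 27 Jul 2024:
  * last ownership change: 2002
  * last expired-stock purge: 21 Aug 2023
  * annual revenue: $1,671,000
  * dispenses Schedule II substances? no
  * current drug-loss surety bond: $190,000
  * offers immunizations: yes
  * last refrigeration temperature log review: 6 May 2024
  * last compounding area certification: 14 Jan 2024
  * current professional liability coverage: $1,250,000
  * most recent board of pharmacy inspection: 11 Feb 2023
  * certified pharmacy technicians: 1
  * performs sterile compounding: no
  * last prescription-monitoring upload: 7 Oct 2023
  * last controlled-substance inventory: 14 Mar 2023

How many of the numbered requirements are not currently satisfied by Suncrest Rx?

1. compounding area certification 195 days ago vs limit 180 → not met
2. professional liability coverage $1,250,000 ≥ $1,200,000 → met
3. expired-stock purge 341 days ago vs limit 270 → not met
4. prescription-monitoring upload 294 days ago vs limit 270 → not met
5. condition 'dispenses Schedule II substances' does not hold → requirement n/a → met
6. refrigeration temperature log review 82 days ago vs limit 90 → met
7. drug-loss surety bond $190,000 ≥ $175,000 → met
8. controlled-substance inventory 501 days ago vs limit 730 → met
9. condition 'performs sterile compounding' does not hold → requirement n/a → met
10. board of pharmacy inspection 532 days ago vs limit 540 → met
11. condition 'offers immunizations' holds; certified pharmacy technicians 1 < 2 → not met
Not met: 4 of 11

4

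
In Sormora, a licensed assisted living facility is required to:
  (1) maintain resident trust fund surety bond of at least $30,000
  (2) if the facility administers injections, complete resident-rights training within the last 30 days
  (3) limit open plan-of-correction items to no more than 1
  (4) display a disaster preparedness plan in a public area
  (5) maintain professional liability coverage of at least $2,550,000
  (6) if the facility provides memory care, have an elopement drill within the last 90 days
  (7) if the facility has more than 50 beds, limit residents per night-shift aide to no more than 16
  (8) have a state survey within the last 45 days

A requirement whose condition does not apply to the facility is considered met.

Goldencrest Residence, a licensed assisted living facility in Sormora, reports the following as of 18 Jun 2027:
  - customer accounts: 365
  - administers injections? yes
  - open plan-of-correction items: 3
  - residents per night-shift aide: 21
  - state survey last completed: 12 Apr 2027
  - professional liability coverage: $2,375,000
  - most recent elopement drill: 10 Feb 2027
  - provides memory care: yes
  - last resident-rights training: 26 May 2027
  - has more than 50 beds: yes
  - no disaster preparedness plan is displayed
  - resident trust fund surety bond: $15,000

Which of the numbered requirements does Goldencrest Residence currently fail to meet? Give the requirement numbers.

1. resident trust fund surety bond $15,000 < $30,000 → not met
2. condition 'administers injections' holds; resident-rights training 23 days ago vs limit 30 → met
3. open plan-of-correction items 3 > 1 → not met
4. disaster preparedness plan absent → not met
5. professional liability coverage $2,375,000 < $2,550,000 → not met
6. condition 'provides memory care' holds; elopement drill 128 days ago vs limit 90 → not met
7. condition 'has more than 50 beds' holds; residents per night-shift aide 21 > 16 → not met
8. state survey 67 days ago vs limit 45 → not met
Not met: 1, 3, 4, 5, 6, 7, 8

1, 3, 4, 5, 6, 7, 8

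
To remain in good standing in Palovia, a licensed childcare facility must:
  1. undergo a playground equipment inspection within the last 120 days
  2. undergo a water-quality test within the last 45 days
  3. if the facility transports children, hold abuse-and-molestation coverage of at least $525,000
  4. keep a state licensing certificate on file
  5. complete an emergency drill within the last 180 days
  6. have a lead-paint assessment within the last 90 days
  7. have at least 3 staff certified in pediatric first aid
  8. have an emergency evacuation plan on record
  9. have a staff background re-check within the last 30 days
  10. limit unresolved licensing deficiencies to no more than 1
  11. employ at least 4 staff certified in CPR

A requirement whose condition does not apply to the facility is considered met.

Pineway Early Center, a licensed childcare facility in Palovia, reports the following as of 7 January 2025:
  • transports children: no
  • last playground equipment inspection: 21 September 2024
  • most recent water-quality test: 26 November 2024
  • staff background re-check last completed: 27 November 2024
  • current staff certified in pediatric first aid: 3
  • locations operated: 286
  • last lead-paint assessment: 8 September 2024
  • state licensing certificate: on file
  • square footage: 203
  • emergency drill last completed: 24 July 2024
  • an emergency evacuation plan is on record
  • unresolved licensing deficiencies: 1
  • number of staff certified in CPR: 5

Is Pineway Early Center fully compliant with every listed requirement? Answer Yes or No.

1. playground equipment inspection 108 days ago vs limit 120 → met
2. water-quality test 42 days ago vs limit 45 → met
3. condition 'transports children' does not hold → requirement n/a → met
4. state licensing certificate present → met
5. emergency drill 167 days ago vs limit 180 → met
6. lead-paint assessment 121 days ago vs limit 90 → not met
7. staff certified in pediatric first aid 3 ≥ 3 → met
8. emergency evacuation plan present → met
9. staff background re-check 41 days ago vs limit 30 → not met
10. unresolved licensing deficiencies 1 ≤ 1 → met
11. staff certified in CPR 5 ≥ 4 → met
Not met: 6, 9

No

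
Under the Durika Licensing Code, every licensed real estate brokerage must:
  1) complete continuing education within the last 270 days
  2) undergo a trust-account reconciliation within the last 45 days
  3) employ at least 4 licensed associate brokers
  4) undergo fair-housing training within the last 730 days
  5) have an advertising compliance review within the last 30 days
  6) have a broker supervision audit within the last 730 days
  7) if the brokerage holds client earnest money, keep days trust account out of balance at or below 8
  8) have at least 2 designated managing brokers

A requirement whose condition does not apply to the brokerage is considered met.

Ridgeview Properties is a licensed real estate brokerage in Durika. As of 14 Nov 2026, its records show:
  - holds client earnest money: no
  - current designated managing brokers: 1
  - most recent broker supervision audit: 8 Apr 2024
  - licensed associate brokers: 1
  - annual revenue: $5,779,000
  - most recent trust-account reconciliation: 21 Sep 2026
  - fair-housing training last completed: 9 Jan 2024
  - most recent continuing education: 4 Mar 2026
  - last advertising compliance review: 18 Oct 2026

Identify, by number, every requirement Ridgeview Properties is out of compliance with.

2, 3, 4, 6, 8

1. continuing education 255 days ago vs limit 270 → met
2. trust-account reconciliation 54 days ago vs limit 45 → not met
3. licensed associate brokers 1 < 4 → not met
4. fair-housing training 1040 days ago vs limit 730 → not met
5. advertising compliance review 27 days ago vs limit 30 → met
6. broker supervision audit 950 days ago vs limit 730 → not met
7. condition 'holds client earnest money' does not hold → requirement n/a → met
8. designated managing brokers 1 < 2 → not met
Not met: 2, 3, 4, 6, 8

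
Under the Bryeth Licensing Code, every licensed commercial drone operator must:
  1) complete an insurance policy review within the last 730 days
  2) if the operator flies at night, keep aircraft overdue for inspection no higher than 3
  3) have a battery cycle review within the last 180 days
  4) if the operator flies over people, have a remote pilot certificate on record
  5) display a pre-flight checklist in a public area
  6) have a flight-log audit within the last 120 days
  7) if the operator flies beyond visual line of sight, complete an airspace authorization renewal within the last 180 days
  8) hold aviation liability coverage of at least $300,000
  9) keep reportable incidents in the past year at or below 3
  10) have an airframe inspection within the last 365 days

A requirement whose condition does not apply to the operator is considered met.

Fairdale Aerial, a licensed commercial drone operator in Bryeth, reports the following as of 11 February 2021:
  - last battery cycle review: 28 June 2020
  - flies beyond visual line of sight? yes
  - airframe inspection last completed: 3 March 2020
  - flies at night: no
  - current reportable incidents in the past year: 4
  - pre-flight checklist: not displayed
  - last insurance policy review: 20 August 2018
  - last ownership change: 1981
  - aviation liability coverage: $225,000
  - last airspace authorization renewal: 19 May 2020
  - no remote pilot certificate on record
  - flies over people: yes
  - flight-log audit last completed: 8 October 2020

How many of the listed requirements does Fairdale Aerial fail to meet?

1. insurance policy review 906 days ago vs limit 730 → not met
2. condition 'flies at night' does not hold → requirement n/a → met
3. battery cycle review 228 days ago vs limit 180 → not met
4. condition 'flies over people' holds; remote pilot certificate absent → not met
5. pre-flight checklist absent → not met
6. flight-log audit 126 days ago vs limit 120 → not met
7. condition 'flies beyond visual line of sight' holds; airspace authorization renewal 268 days ago vs limit 180 → not met
8. aviation liability coverage $225,000 < $300,000 → not met
9. reportable incidents in the past year 4 > 3 → not met
10. airframe inspection 345 days ago vs limit 365 → met
Not met: 8 of 10

8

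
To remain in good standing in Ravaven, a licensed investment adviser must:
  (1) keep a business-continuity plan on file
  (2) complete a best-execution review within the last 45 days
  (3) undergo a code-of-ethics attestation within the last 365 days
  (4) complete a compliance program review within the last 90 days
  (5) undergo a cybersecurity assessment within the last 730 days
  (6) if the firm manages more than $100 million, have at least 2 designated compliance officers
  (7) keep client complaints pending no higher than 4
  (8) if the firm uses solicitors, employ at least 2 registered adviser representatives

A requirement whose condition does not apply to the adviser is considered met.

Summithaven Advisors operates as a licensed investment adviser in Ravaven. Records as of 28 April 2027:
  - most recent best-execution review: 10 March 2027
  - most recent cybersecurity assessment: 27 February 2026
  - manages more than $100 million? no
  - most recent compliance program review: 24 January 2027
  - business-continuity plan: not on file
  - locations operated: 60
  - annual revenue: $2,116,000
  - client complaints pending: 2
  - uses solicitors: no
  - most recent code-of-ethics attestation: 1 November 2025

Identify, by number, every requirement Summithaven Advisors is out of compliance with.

1, 2, 3, 4

1. business-continuity plan absent → not met
2. best-execution review 49 days ago vs limit 45 → not met
3. code-of-ethics attestation 543 days ago vs limit 365 → not met
4. compliance program review 94 days ago vs limit 90 → not met
5. cybersecurity assessment 425 days ago vs limit 730 → met
6. condition 'manages more than $100 million' does not hold → requirement n/a → met
7. client complaints pending 2 ≤ 4 → met
8. condition 'uses solicitors' does not hold → requirement n/a → met
Not met: 1, 2, 3, 4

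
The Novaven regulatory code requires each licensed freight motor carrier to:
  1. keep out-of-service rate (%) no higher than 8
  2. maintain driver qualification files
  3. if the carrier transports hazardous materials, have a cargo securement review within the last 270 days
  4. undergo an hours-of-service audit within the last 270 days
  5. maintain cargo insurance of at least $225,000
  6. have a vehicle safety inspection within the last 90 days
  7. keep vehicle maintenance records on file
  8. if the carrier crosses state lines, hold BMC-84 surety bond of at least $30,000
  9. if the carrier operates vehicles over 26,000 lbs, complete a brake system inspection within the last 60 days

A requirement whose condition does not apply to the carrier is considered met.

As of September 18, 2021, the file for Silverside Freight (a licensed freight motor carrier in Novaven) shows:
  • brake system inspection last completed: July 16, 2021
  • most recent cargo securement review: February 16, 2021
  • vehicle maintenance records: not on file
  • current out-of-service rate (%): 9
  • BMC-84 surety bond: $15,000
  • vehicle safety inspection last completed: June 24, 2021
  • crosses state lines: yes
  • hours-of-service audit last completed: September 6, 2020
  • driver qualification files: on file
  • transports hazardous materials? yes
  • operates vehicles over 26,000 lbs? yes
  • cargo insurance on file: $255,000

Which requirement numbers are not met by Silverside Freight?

1. out-of-service rate (%) 9 > 8 → not met
2. driver qualification files present → met
3. condition 'transports hazardous materials' holds; cargo securement review 214 days ago vs limit 270 → met
4. hours-of-service audit 377 days ago vs limit 270 → not met
5. cargo insurance $255,000 ≥ $225,000 → met
6. vehicle safety inspection 86 days ago vs limit 90 → met
7. vehicle maintenance records absent → not met
8. condition 'crosses state lines' holds; BMC-84 surety bond $15,000 < $30,000 → not met
9. condition 'operates vehicles over 26,000 lbs' holds; brake system inspection 64 days ago vs limit 60 → not met
Not met: 1, 4, 7, 8, 9

1, 4, 7, 8, 9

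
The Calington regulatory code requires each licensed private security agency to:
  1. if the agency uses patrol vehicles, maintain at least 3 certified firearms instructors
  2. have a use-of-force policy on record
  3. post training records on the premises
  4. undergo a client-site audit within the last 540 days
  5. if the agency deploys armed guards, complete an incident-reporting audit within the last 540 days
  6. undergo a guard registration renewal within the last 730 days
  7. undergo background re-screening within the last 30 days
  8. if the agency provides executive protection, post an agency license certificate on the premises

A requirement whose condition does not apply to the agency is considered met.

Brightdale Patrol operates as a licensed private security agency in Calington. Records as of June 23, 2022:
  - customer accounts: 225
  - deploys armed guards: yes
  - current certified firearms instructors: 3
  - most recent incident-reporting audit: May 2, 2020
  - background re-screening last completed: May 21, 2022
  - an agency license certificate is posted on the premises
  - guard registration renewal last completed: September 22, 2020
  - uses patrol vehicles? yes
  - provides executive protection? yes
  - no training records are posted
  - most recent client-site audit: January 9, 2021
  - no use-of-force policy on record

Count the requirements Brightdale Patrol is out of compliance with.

1. condition 'uses patrol vehicles' holds; certified firearms instructors 3 ≥ 3 → met
2. use-of-force policy absent → not met
3. training records absent → not met
4. client-site audit 530 days ago vs limit 540 → met
5. condition 'deploys armed guards' holds; incident-reporting audit 782 days ago vs limit 540 → not met
6. guard registration renewal 639 days ago vs limit 730 → met
7. background re-screening 33 days ago vs limit 30 → not met
8. condition 'provides executive protection' holds; agency license certificate present → met
Not met: 4 of 8

4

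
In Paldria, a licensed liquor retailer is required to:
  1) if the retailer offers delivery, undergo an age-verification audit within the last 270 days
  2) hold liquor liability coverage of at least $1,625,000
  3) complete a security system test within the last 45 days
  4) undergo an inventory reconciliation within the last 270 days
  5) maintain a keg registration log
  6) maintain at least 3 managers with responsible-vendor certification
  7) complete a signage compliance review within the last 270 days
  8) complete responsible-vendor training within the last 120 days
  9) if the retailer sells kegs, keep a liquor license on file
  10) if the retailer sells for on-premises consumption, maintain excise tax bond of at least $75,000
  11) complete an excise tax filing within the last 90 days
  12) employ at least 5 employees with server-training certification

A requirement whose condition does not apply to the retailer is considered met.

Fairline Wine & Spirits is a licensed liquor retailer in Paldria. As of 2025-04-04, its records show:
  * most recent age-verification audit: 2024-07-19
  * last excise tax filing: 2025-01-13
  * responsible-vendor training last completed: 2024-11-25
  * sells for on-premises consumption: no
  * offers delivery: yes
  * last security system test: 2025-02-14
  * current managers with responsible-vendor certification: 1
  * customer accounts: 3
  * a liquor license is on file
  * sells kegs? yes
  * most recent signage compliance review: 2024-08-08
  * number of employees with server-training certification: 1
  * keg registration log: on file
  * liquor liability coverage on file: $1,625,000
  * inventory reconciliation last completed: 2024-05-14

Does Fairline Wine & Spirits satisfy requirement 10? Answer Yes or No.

Yes

10. condition 'sells for on-premises consumption' does not hold → requirement n/a → met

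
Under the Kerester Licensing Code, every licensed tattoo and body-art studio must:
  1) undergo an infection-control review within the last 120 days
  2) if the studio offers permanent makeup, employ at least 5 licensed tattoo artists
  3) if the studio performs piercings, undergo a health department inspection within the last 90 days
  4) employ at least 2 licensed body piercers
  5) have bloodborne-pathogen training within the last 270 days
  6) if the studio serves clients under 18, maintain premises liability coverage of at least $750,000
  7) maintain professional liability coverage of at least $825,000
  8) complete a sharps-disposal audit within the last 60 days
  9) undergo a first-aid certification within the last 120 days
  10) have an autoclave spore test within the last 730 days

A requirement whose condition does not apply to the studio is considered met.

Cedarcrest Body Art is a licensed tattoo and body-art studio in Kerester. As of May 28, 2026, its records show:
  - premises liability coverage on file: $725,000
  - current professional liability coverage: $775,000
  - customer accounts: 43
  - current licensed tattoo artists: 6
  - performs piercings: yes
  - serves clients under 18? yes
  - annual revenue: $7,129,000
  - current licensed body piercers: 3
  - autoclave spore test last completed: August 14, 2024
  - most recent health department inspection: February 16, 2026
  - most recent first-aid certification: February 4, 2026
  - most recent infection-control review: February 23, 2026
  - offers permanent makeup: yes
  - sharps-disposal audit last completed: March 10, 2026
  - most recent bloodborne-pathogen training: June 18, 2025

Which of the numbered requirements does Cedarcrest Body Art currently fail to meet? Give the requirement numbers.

1. infection-control review 94 days ago vs limit 120 → met
2. condition 'offers permanent makeup' holds; licensed tattoo artists 6 ≥ 5 → met
3. condition 'performs piercings' holds; health department inspection 101 days ago vs limit 90 → not met
4. licensed body piercers 3 ≥ 2 → met
5. bloodborne-pathogen training 344 days ago vs limit 270 → not met
6. condition 'serves clients under 18' holds; premises liability coverage $725,000 < $750,000 → not met
7. professional liability coverage $775,000 < $825,000 → not met
8. sharps-disposal audit 79 days ago vs limit 60 → not met
9. first-aid certification 113 days ago vs limit 120 → met
10. autoclave spore test 652 days ago vs limit 730 → met
Not met: 3, 5, 6, 7, 8

3, 5, 6, 7, 8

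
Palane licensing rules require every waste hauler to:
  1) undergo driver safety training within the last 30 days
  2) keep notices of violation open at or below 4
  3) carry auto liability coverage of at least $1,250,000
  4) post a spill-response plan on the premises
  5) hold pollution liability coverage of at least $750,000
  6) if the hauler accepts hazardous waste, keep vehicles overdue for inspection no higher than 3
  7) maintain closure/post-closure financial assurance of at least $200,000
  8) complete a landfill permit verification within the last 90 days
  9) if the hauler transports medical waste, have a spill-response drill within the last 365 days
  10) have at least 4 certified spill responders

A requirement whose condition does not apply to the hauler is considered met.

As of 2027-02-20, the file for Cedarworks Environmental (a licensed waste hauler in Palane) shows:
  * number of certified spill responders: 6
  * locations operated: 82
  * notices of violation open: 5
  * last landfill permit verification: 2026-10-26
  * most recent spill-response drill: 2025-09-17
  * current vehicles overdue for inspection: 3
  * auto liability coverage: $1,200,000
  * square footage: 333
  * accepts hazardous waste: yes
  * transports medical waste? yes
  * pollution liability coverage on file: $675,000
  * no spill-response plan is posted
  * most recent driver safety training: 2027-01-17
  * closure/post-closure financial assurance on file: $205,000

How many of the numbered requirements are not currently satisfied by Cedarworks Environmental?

1. driver safety training 34 days ago vs limit 30 → not met
2. notices of violation open 5 > 4 → not met
3. auto liability coverage $1,200,000 < $1,250,000 → not met
4. spill-response plan absent → not met
5. pollution liability coverage $675,000 < $750,000 → not met
6. condition 'accepts hazardous waste' holds; vehicles overdue for inspection 3 ≤ 3 → met
7. closure/post-closure financial assurance $205,000 ≥ $200,000 → met
8. landfill permit verification 117 days ago vs limit 90 → not met
9. condition 'transports medical waste' holds; spill-response drill 521 days ago vs limit 365 → not met
10. certified spill responders 6 ≥ 4 → met
Not met: 7 of 10

7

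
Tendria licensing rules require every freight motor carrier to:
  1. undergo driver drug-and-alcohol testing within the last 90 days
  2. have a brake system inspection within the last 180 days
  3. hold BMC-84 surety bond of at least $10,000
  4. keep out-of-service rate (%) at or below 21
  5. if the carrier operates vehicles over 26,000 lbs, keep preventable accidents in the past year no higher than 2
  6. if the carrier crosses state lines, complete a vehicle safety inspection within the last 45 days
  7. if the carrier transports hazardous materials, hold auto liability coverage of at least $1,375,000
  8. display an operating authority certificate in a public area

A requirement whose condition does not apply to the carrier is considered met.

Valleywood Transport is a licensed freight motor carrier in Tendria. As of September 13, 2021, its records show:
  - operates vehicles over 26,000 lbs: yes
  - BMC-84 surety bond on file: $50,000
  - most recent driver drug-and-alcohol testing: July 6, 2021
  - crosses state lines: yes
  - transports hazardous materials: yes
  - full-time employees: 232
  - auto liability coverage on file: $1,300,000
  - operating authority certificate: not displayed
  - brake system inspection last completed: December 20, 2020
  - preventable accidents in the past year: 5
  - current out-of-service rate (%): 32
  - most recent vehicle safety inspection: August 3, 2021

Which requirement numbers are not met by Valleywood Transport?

2, 4, 5, 7, 8

1. driver drug-and-alcohol testing 69 days ago vs limit 90 → met
2. brake system inspection 267 days ago vs limit 180 → not met
3. BMC-84 surety bond $50,000 ≥ $10,000 → met
4. out-of-service rate (%) 32 > 21 → not met
5. condition 'operates vehicles over 26,000 lbs' holds; preventable accidents in the past year 5 > 2 → not met
6. condition 'crosses state lines' holds; vehicle safety inspection 41 days ago vs limit 45 → met
7. condition 'transports hazardous materials' holds; auto liability coverage $1,300,000 < $1,375,000 → not met
8. operating authority certificate absent → not met
Not met: 2, 4, 5, 7, 8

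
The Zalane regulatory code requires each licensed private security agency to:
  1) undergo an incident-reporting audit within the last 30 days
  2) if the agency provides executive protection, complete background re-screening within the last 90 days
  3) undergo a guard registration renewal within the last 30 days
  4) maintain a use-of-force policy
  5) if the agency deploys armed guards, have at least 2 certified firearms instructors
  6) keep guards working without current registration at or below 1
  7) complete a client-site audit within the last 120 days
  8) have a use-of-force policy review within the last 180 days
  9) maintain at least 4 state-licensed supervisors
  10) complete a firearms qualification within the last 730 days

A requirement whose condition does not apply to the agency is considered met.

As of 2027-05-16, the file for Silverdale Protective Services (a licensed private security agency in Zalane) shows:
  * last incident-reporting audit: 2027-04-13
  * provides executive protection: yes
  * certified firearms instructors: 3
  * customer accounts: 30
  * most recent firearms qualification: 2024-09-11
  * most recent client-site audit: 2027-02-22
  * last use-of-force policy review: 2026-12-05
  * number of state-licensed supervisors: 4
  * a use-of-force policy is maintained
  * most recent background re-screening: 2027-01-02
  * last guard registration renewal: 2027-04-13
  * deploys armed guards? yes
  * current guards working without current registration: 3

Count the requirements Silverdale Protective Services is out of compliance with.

1. incident-reporting audit 33 days ago vs limit 30 → not met
2. condition 'provides executive protection' holds; background re-screening 134 days ago vs limit 90 → not met
3. guard registration renewal 33 days ago vs limit 30 → not met
4. use-of-force policy present → met
5. condition 'deploys armed guards' holds; certified firearms instructors 3 ≥ 2 → met
6. guards working without current registration 3 > 1 → not met
7. client-site audit 83 days ago vs limit 120 → met
8. use-of-force policy review 162 days ago vs limit 180 → met
9. state-licensed supervisors 4 ≥ 4 → met
10. firearms qualification 977 days ago vs limit 730 → not met
Not met: 5 of 10

5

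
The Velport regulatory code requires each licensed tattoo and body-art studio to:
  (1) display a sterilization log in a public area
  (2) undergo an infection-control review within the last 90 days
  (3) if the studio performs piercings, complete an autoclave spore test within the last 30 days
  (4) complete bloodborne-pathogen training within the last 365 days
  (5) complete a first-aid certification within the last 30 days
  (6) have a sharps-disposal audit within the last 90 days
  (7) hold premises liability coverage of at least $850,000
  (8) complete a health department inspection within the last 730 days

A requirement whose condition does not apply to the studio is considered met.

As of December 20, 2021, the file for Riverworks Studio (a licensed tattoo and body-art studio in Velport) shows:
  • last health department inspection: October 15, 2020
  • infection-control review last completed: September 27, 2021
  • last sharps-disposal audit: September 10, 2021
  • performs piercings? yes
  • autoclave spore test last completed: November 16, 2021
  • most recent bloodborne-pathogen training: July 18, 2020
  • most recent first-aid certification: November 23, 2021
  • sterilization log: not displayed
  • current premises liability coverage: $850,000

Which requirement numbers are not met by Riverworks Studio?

1. sterilization log absent → not met
2. infection-control review 84 days ago vs limit 90 → met
3. condition 'performs piercings' holds; autoclave spore test 34 days ago vs limit 30 → not met
4. bloodborne-pathogen training 520 days ago vs limit 365 → not met
5. first-aid certification 27 days ago vs limit 30 → met
6. sharps-disposal audit 101 days ago vs limit 90 → not met
7. premises liability coverage $850,000 ≥ $850,000 → met
8. health department inspection 431 days ago vs limit 730 → met
Not met: 1, 3, 4, 6

1, 3, 4, 6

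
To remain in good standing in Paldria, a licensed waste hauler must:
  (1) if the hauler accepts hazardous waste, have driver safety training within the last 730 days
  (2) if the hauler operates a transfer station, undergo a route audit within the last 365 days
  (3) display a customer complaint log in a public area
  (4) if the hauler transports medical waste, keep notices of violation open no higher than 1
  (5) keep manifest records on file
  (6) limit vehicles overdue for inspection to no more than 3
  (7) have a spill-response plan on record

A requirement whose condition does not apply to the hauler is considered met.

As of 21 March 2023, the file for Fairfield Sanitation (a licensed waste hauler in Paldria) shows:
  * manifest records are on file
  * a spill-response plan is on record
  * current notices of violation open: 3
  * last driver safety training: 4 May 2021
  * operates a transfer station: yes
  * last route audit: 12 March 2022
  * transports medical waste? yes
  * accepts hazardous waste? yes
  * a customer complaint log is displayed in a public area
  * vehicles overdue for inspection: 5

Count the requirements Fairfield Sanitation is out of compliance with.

3

1. condition 'accepts hazardous waste' holds; driver safety training 686 days ago vs limit 730 → met
2. condition 'operates a transfer station' holds; route audit 374 days ago vs limit 365 → not met
3. customer complaint log present → met
4. condition 'transports medical waste' holds; notices of violation open 3 > 1 → not met
5. manifest records present → met
6. vehicles overdue for inspection 5 > 3 → not met
7. spill-response plan present → met
Not met: 3 of 7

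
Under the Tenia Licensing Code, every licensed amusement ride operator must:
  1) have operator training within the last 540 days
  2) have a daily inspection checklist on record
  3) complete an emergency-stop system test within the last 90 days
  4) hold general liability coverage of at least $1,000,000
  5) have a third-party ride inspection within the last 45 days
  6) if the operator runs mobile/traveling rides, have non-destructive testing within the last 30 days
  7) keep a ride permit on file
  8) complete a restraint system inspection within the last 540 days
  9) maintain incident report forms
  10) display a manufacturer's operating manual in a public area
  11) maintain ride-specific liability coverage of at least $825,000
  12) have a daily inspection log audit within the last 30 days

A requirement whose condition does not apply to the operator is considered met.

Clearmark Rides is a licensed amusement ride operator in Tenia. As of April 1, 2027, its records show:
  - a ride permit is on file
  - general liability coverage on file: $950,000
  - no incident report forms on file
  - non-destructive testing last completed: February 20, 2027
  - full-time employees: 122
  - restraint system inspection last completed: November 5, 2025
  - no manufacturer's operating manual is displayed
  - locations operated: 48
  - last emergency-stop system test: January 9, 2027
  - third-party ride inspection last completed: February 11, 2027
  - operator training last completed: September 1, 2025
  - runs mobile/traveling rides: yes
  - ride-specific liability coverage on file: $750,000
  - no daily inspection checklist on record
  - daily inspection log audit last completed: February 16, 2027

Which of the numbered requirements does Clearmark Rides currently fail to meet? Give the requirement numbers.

1, 2, 4, 5, 6, 9, 10, 11, 12

1. operator training 577 days ago vs limit 540 → not met
2. daily inspection checklist absent → not met
3. emergency-stop system test 82 days ago vs limit 90 → met
4. general liability coverage $950,000 < $1,000,000 → not met
5. third-party ride inspection 49 days ago vs limit 45 → not met
6. condition 'runs mobile/traveling rides' holds; non-destructive testing 40 days ago vs limit 30 → not met
7. ride permit present → met
8. restraint system inspection 512 days ago vs limit 540 → met
9. incident report forms absent → not met
10. manufacturer's operating manual absent → not met
11. ride-specific liability coverage $750,000 < $825,000 → not met
12. daily inspection log audit 44 days ago vs limit 30 → not met
Not met: 1, 2, 4, 5, 6, 9, 10, 11, 12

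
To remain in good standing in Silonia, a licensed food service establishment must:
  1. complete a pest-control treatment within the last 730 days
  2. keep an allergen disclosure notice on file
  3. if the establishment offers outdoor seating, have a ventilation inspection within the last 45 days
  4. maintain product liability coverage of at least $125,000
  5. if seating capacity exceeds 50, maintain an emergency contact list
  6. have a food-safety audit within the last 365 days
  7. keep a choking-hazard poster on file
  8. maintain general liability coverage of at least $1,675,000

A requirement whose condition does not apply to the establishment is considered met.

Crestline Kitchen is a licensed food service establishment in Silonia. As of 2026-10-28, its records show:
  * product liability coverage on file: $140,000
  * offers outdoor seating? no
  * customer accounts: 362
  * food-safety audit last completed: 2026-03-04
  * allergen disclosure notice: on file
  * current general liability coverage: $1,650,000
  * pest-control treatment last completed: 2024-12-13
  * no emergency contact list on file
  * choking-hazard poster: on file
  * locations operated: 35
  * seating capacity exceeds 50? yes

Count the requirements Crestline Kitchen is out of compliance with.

2

1. pest-control treatment 684 days ago vs limit 730 → met
2. allergen disclosure notice present → met
3. condition 'offers outdoor seating' does not hold → requirement n/a → met
4. product liability coverage $140,000 ≥ $125,000 → met
5. condition 'seating capacity exceeds 50' holds; emergency contact list absent → not met
6. food-safety audit 238 days ago vs limit 365 → met
7. choking-hazard poster present → met
8. general liability coverage $1,650,000 < $1,675,000 → not met
Not met: 2 of 8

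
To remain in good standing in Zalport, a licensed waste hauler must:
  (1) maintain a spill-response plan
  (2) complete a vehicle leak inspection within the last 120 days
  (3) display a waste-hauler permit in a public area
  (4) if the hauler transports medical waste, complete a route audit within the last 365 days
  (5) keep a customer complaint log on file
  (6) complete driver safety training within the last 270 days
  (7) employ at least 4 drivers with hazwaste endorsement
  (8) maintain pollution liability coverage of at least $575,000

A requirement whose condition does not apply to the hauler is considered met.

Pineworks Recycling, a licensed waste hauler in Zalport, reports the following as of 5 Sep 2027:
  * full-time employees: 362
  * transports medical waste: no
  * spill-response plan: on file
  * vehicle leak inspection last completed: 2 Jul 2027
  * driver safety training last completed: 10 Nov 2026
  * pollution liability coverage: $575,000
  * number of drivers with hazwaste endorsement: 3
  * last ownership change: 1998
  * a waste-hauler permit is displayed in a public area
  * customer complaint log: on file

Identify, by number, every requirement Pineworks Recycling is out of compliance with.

6, 7

1. spill-response plan present → met
2. vehicle leak inspection 65 days ago vs limit 120 → met
3. waste-hauler permit present → met
4. condition 'transports medical waste' does not hold → requirement n/a → met
5. customer complaint log present → met
6. driver safety training 299 days ago vs limit 270 → not met
7. drivers with hazwaste endorsement 3 < 4 → not met
8. pollution liability coverage $575,000 ≥ $575,000 → met
Not met: 6, 7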